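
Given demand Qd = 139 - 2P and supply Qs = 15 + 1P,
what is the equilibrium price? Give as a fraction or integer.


At equilibrium, Qd = Qs.
139 - 2P = 15 + 1P
139 - 15 = 2P + 1P
124 = 3P
P* = 124/3 = 124/3

124/3


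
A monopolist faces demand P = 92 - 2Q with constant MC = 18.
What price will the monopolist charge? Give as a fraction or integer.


MR = 92 - 4Q
Set MR = MC: 92 - 4Q = 18
Q* = 37/2
Substitute into demand:
P* = 92 - 2*37/2 = 55

55


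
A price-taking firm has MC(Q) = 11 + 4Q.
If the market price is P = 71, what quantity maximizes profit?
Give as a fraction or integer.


In perfect competition, profit is maximized where P = MC.
71 = 11 + 4Q
60 = 4Q
Q* = 60/4 = 15

15


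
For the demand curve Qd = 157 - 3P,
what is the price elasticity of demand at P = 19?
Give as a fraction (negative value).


dQ/dP = -3
At P = 19: Q = 157 - 3*19 = 100
E = (dQ/dP)(P/Q) = (-3)(19/100) = -57/100

-57/100


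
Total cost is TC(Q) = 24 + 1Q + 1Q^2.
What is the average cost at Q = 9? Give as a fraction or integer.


TC(9) = 24 + 1*9 + 1*9^2
TC(9) = 24 + 9 + 81 = 114
AC = TC/Q = 114/9 = 38/3

38/3


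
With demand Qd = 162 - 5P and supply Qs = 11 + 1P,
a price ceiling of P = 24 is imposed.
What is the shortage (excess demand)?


At P = 24:
Qd = 162 - 5*24 = 42
Qs = 11 + 1*24 = 35
Shortage = Qd - Qs = 42 - 35 = 7

7


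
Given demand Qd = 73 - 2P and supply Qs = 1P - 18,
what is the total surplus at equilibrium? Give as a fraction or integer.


Find equilibrium: 73 - 2P = 1P - 18
73 + 18 = 3P
P* = 91/3 = 91/3
Q* = 1*91/3 - 18 = 37/3
Inverse demand: P = 73/2 - Q/2, so P_max = 73/2
Inverse supply: P = 18 + Q/1, so P_min = 18
CS = (1/2) * 37/3 * (73/2 - 91/3) = 1369/36
PS = (1/2) * 37/3 * (91/3 - 18) = 1369/18
TS = CS + PS = 1369/36 + 1369/18 = 1369/12

1369/12


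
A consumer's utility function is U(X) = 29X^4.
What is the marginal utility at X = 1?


MU = dU/dX = 29*4*X^(4-1)
MU = 116*X^3
At X = 1:
MU = 116 * 1^3
MU = 116 * 1 = 116

116


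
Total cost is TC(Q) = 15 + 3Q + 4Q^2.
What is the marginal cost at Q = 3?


MC = dTC/dQ = 3 + 2*4*Q
At Q = 3:
MC = 3 + 8*3
MC = 3 + 24 = 27

27


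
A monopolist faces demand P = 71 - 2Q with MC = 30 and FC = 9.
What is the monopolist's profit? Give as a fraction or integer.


MR = MC: 71 - 4Q = 30
Q* = 41/4
P* = 71 - 2*41/4 = 101/2
Profit = (P* - MC)*Q* - FC
= (101/2 - 30)*41/4 - 9
= 41/2*41/4 - 9
= 1681/8 - 9 = 1609/8

1609/8


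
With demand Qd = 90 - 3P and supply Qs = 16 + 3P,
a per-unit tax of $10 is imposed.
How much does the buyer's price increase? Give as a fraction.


With a per-unit tax, the buyer's price increase depends on relative slopes.
Supply slope: d = 3, Demand slope: b = 3
Buyer's price increase = d * tax / (b + d)
= 3 * 10 / (3 + 3)
= 30 / 6 = 5

5


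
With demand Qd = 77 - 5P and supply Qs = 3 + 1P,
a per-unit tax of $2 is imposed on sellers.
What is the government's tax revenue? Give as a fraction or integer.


With tax on sellers, new supply: Qs' = 3 + 1(P - 2)
= 1 + 1P
New equilibrium quantity:
Q_new = 41/3
Tax revenue = tax * Q_new = 2 * 41/3 = 82/3

82/3


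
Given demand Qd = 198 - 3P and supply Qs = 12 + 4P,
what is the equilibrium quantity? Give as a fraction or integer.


First find equilibrium price:
198 - 3P = 12 + 4P
P* = 186/7 = 186/7
Then substitute into demand:
Q* = 198 - 3 * 186/7 = 828/7

828/7


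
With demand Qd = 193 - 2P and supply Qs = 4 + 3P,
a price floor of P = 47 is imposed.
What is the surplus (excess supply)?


At P = 47:
Qd = 193 - 2*47 = 99
Qs = 4 + 3*47 = 145
Surplus = Qs - Qd = 145 - 99 = 46

46


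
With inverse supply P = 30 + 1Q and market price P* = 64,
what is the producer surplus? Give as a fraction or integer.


Minimum supply price (at Q=0): P_min = 30
Quantity supplied at P* = 64:
Q* = (64 - 30)/1 = 34
PS = (1/2) * Q* * (P* - P_min)
PS = (1/2) * 34 * (64 - 30)
PS = (1/2) * 34 * 34 = 578

578


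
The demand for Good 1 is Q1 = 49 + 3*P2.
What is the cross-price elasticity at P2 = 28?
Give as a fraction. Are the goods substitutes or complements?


dQ1/dP2 = 3
At P2 = 28: Q1 = 49 + 3*28 = 133
Exy = (dQ1/dP2)(P2/Q1) = 3 * 28 / 133 = 12/19
Since Exy > 0, the goods are substitutes.

12/19 (substitutes)


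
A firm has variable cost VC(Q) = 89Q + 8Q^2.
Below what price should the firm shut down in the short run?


AVC(Q) = VC(Q)/Q = 89 + 8Q
AVC is increasing in Q, so minimum AVC is at Q -> 0+.
Min AVC = 89
The firm should shut down if P < 89.

89


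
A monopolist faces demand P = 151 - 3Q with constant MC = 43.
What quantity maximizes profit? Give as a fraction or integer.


TR = P*Q = (151 - 3Q)Q = 151Q - 3Q^2
MR = dTR/dQ = 151 - 6Q
Set MR = MC:
151 - 6Q = 43
108 = 6Q
Q* = 108/6 = 18

18


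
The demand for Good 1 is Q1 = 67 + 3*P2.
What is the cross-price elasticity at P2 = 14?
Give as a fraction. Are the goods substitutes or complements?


dQ1/dP2 = 3
At P2 = 14: Q1 = 67 + 3*14 = 109
Exy = (dQ1/dP2)(P2/Q1) = 3 * 14 / 109 = 42/109
Since Exy > 0, the goods are substitutes.

42/109 (substitutes)


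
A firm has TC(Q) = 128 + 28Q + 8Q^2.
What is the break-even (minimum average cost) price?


AC(Q) = 128/Q + 28 + 8Q
To minimize: dAC/dQ = -128/Q^2 + 8 = 0
Q^2 = 128/8 = 16
Q* = 4
Min AC = 128/4 + 28 + 8*4
Min AC = 32 + 28 + 32 = 92

92


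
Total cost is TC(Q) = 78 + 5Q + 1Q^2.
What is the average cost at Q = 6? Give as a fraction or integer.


TC(6) = 78 + 5*6 + 1*6^2
TC(6) = 78 + 30 + 36 = 144
AC = TC/Q = 144/6 = 24

24


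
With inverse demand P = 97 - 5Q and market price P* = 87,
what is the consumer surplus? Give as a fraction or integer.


Maximum willingness to pay (at Q=0): P_max = 97
Quantity demanded at P* = 87:
Q* = (97 - 87)/5 = 2
CS = (1/2) * Q* * (P_max - P*)
CS = (1/2) * 2 * (97 - 87)
CS = (1/2) * 2 * 10 = 10

10


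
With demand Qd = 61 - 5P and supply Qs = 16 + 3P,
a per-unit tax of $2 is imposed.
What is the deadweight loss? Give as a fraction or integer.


Pre-tax equilibrium quantity: Q* = 263/8
Post-tax equilibrium quantity: Q_tax = 233/8
Reduction in quantity: Q* - Q_tax = 15/4
DWL = (1/2) * tax * (Q* - Q_tax)
DWL = (1/2) * 2 * 15/4 = 15/4

15/4


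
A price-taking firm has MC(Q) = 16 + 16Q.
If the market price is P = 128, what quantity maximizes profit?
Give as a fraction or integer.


In perfect competition, profit is maximized where P = MC.
128 = 16 + 16Q
112 = 16Q
Q* = 112/16 = 7

7


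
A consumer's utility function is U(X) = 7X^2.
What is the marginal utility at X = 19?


MU = dU/dX = 7*2*X^(2-1)
MU = 14*X^1
At X = 19:
MU = 14 * 19^1
MU = 14 * 19 = 266

266


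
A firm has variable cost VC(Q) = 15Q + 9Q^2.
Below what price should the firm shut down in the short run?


AVC(Q) = VC(Q)/Q = 15 + 9Q
AVC is increasing in Q, so minimum AVC is at Q -> 0+.
Min AVC = 15
The firm should shut down if P < 15.

15


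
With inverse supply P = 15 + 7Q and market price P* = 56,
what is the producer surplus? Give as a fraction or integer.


Minimum supply price (at Q=0): P_min = 15
Quantity supplied at P* = 56:
Q* = (56 - 15)/7 = 41/7
PS = (1/2) * Q* * (P* - P_min)
PS = (1/2) * 41/7 * (56 - 15)
PS = (1/2) * 41/7 * 41 = 1681/14

1681/14


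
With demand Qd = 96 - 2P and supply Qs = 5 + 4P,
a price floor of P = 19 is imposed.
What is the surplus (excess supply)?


At P = 19:
Qd = 96 - 2*19 = 58
Qs = 5 + 4*19 = 81
Surplus = Qs - Qd = 81 - 58 = 23

23


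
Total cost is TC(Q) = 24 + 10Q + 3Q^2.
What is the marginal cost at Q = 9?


MC = dTC/dQ = 10 + 2*3*Q
At Q = 9:
MC = 10 + 6*9
MC = 10 + 54 = 64

64


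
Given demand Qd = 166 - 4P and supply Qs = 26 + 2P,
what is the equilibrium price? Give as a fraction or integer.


At equilibrium, Qd = Qs.
166 - 4P = 26 + 2P
166 - 26 = 4P + 2P
140 = 6P
P* = 140/6 = 70/3

70/3


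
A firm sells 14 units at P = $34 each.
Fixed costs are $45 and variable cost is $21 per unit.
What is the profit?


Total Revenue = P * Q = 34 * 14 = $476
Total Cost = FC + VC*Q = 45 + 21*14 = $339
Profit = TR - TC = 476 - 339 = $137

$137


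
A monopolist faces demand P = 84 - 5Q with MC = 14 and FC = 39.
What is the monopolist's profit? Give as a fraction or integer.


MR = MC: 84 - 10Q = 14
Q* = 7
P* = 84 - 5*7 = 49
Profit = (P* - MC)*Q* - FC
= (49 - 14)*7 - 39
= 35*7 - 39
= 245 - 39 = 206

206


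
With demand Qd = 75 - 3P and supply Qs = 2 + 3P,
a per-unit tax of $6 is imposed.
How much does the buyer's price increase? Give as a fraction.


With a per-unit tax, the buyer's price increase depends on relative slopes.
Supply slope: d = 3, Demand slope: b = 3
Buyer's price increase = d * tax / (b + d)
= 3 * 6 / (3 + 3)
= 18 / 6 = 3

3


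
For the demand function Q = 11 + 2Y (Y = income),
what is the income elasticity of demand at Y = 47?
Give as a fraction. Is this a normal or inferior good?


dQ/dY = 2
At Y = 47: Q = 11 + 2*47 = 105
Ey = (dQ/dY)(Y/Q) = 2 * 47 / 105 = 94/105
Since Ey > 0, this is a normal good.

94/105 (normal good)


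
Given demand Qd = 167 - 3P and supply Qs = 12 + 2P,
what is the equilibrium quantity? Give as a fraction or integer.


First find equilibrium price:
167 - 3P = 12 + 2P
P* = 155/5 = 31
Then substitute into demand:
Q* = 167 - 3 * 31 = 74

74


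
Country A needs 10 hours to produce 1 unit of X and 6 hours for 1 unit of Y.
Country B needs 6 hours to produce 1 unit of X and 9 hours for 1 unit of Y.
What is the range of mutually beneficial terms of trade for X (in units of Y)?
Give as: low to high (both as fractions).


Opportunity cost of X for Country A = hours_X / hours_Y = 10/6 = 5/3 units of Y
Opportunity cost of X for Country B = hours_X / hours_Y = 6/9 = 2/3 units of Y
Terms of trade must be between the two opportunity costs.
Range: 2/3 to 5/3

2/3 to 5/3


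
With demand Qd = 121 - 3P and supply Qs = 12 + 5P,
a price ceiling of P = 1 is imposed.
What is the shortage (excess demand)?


At P = 1:
Qd = 121 - 3*1 = 118
Qs = 12 + 5*1 = 17
Shortage = Qd - Qs = 118 - 17 = 101

101


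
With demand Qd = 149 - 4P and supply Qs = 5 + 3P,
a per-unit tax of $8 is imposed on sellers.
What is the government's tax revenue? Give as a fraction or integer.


With tax on sellers, new supply: Qs' = 5 + 3(P - 8)
= 3P - 19
New equilibrium quantity:
Q_new = 53
Tax revenue = tax * Q_new = 8 * 53 = 424

424


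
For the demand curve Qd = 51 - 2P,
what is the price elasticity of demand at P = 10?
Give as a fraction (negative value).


dQ/dP = -2
At P = 10: Q = 51 - 2*10 = 31
E = (dQ/dP)(P/Q) = (-2)(10/31) = -20/31

-20/31


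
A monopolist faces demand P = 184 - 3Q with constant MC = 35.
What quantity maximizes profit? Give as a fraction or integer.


TR = P*Q = (184 - 3Q)Q = 184Q - 3Q^2
MR = dTR/dQ = 184 - 6Q
Set MR = MC:
184 - 6Q = 35
149 = 6Q
Q* = 149/6 = 149/6

149/6


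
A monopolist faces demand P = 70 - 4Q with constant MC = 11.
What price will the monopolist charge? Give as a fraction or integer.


MR = 70 - 8Q
Set MR = MC: 70 - 8Q = 11
Q* = 59/8
Substitute into demand:
P* = 70 - 4*59/8 = 81/2

81/2


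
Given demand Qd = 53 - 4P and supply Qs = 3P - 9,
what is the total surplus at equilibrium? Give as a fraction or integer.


Find equilibrium: 53 - 4P = 3P - 9
53 + 9 = 7P
P* = 62/7 = 62/7
Q* = 3*62/7 - 9 = 123/7
Inverse demand: P = 53/4 - Q/4, so P_max = 53/4
Inverse supply: P = 3 + Q/3, so P_min = 3
CS = (1/2) * 123/7 * (53/4 - 62/7) = 15129/392
PS = (1/2) * 123/7 * (62/7 - 3) = 5043/98
TS = CS + PS = 15129/392 + 5043/98 = 5043/56

5043/56


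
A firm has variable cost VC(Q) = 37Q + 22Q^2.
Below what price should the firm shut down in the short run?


AVC(Q) = VC(Q)/Q = 37 + 22Q
AVC is increasing in Q, so minimum AVC is at Q -> 0+.
Min AVC = 37
The firm should shut down if P < 37.

37


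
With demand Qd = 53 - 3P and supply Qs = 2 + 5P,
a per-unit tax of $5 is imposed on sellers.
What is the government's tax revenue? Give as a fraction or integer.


With tax on sellers, new supply: Qs' = 2 + 5(P - 5)
= 5P - 23
New equilibrium quantity:
Q_new = 49/2
Tax revenue = tax * Q_new = 5 * 49/2 = 245/2

245/2


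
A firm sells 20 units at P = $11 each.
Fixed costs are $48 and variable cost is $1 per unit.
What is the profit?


Total Revenue = P * Q = 11 * 20 = $220
Total Cost = FC + VC*Q = 48 + 1*20 = $68
Profit = TR - TC = 220 - 68 = $152

$152


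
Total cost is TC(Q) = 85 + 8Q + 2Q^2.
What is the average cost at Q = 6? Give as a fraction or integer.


TC(6) = 85 + 8*6 + 2*6^2
TC(6) = 85 + 48 + 72 = 205
AC = TC/Q = 205/6 = 205/6

205/6


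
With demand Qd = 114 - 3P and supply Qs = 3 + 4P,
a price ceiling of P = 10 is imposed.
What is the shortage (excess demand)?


At P = 10:
Qd = 114 - 3*10 = 84
Qs = 3 + 4*10 = 43
Shortage = Qd - Qs = 84 - 43 = 41

41


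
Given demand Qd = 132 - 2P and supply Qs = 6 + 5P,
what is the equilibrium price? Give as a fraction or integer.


At equilibrium, Qd = Qs.
132 - 2P = 6 + 5P
132 - 6 = 2P + 5P
126 = 7P
P* = 126/7 = 18

18


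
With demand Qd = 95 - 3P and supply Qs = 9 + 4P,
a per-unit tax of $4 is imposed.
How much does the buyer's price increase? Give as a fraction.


With a per-unit tax, the buyer's price increase depends on relative slopes.
Supply slope: d = 4, Demand slope: b = 3
Buyer's price increase = d * tax / (b + d)
= 4 * 4 / (3 + 4)
= 16 / 7 = 16/7

16/7


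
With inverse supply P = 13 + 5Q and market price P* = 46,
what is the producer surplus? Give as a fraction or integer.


Minimum supply price (at Q=0): P_min = 13
Quantity supplied at P* = 46:
Q* = (46 - 13)/5 = 33/5
PS = (1/2) * Q* * (P* - P_min)
PS = (1/2) * 33/5 * (46 - 13)
PS = (1/2) * 33/5 * 33 = 1089/10

1089/10


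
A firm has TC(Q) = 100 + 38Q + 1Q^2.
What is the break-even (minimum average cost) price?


AC(Q) = 100/Q + 38 + 1Q
To minimize: dAC/dQ = -100/Q^2 + 1 = 0
Q^2 = 100/1 = 100
Q* = 10
Min AC = 100/10 + 38 + 1*10
Min AC = 10 + 38 + 10 = 58

58


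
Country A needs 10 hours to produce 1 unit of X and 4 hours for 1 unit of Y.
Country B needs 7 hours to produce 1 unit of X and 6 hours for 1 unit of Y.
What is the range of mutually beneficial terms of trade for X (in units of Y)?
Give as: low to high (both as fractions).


Opportunity cost of X for Country A = hours_X / hours_Y = 10/4 = 5/2 units of Y
Opportunity cost of X for Country B = hours_X / hours_Y = 7/6 = 7/6 units of Y
Terms of trade must be between the two opportunity costs.
Range: 7/6 to 5/2

7/6 to 5/2


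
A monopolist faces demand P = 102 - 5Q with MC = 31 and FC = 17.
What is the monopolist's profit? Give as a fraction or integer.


MR = MC: 102 - 10Q = 31
Q* = 71/10
P* = 102 - 5*71/10 = 133/2
Profit = (P* - MC)*Q* - FC
= (133/2 - 31)*71/10 - 17
= 71/2*71/10 - 17
= 5041/20 - 17 = 4701/20

4701/20


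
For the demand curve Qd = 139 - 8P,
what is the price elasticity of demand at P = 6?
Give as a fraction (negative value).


dQ/dP = -8
At P = 6: Q = 139 - 8*6 = 91
E = (dQ/dP)(P/Q) = (-8)(6/91) = -48/91

-48/91


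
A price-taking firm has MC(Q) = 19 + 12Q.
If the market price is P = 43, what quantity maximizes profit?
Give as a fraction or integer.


In perfect competition, profit is maximized where P = MC.
43 = 19 + 12Q
24 = 12Q
Q* = 24/12 = 2

2


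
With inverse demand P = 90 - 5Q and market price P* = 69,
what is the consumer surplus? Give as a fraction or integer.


Maximum willingness to pay (at Q=0): P_max = 90
Quantity demanded at P* = 69:
Q* = (90 - 69)/5 = 21/5
CS = (1/2) * Q* * (P_max - P*)
CS = (1/2) * 21/5 * (90 - 69)
CS = (1/2) * 21/5 * 21 = 441/10

441/10


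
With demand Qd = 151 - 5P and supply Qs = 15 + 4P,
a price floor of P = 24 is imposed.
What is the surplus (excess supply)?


At P = 24:
Qd = 151 - 5*24 = 31
Qs = 15 + 4*24 = 111
Surplus = Qs - Qd = 111 - 31 = 80

80


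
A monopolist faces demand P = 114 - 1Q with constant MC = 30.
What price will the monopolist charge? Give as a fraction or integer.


MR = 114 - 2Q
Set MR = MC: 114 - 2Q = 30
Q* = 42
Substitute into demand:
P* = 114 - 1*42 = 72

72


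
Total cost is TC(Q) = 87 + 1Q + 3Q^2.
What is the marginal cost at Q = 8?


MC = dTC/dQ = 1 + 2*3*Q
At Q = 8:
MC = 1 + 6*8
MC = 1 + 48 = 49

49


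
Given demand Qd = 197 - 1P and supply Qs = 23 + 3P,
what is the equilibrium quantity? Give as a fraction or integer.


First find equilibrium price:
197 - 1P = 23 + 3P
P* = 174/4 = 87/2
Then substitute into demand:
Q* = 197 - 1 * 87/2 = 307/2

307/2


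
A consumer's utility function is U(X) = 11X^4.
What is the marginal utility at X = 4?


MU = dU/dX = 11*4*X^(4-1)
MU = 44*X^3
At X = 4:
MU = 44 * 4^3
MU = 44 * 64 = 2816

2816


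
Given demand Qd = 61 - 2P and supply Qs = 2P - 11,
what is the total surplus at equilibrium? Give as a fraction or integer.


Find equilibrium: 61 - 2P = 2P - 11
61 + 11 = 4P
P* = 72/4 = 18
Q* = 2*18 - 11 = 25
Inverse demand: P = 61/2 - Q/2, so P_max = 61/2
Inverse supply: P = 11/2 + Q/2, so P_min = 11/2
CS = (1/2) * 25 * (61/2 - 18) = 625/4
PS = (1/2) * 25 * (18 - 11/2) = 625/4
TS = CS + PS = 625/4 + 625/4 = 625/2

625/2


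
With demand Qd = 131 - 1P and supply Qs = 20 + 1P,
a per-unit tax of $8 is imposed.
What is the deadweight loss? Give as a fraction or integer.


Pre-tax equilibrium quantity: Q* = 151/2
Post-tax equilibrium quantity: Q_tax = 143/2
Reduction in quantity: Q* - Q_tax = 4
DWL = (1/2) * tax * (Q* - Q_tax)
DWL = (1/2) * 8 * 4 = 16

16


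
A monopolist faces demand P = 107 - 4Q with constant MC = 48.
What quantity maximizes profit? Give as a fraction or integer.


TR = P*Q = (107 - 4Q)Q = 107Q - 4Q^2
MR = dTR/dQ = 107 - 8Q
Set MR = MC:
107 - 8Q = 48
59 = 8Q
Q* = 59/8 = 59/8

59/8


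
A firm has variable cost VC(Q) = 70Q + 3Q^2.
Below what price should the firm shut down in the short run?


AVC(Q) = VC(Q)/Q = 70 + 3Q
AVC is increasing in Q, so minimum AVC is at Q -> 0+.
Min AVC = 70
The firm should shut down if P < 70.

70


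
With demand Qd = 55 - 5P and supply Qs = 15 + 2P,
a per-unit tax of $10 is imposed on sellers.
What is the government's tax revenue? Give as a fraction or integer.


With tax on sellers, new supply: Qs' = 15 + 2(P - 10)
= 2P - 5
New equilibrium quantity:
Q_new = 85/7
Tax revenue = tax * Q_new = 10 * 85/7 = 850/7

850/7


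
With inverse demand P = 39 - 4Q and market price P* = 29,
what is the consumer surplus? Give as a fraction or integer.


Maximum willingness to pay (at Q=0): P_max = 39
Quantity demanded at P* = 29:
Q* = (39 - 29)/4 = 5/2
CS = (1/2) * Q* * (P_max - P*)
CS = (1/2) * 5/2 * (39 - 29)
CS = (1/2) * 5/2 * 10 = 25/2

25/2


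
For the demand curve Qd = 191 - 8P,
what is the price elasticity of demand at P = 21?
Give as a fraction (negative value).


dQ/dP = -8
At P = 21: Q = 191 - 8*21 = 23
E = (dQ/dP)(P/Q) = (-8)(21/23) = -168/23

-168/23


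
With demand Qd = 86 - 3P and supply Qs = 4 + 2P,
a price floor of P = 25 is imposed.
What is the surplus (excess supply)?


At P = 25:
Qd = 86 - 3*25 = 11
Qs = 4 + 2*25 = 54
Surplus = Qs - Qd = 54 - 11 = 43

43


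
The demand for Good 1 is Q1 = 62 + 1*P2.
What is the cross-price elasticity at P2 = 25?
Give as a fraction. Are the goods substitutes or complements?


dQ1/dP2 = 1
At P2 = 25: Q1 = 62 + 1*25 = 87
Exy = (dQ1/dP2)(P2/Q1) = 1 * 25 / 87 = 25/87
Since Exy > 0, the goods are substitutes.

25/87 (substitutes)


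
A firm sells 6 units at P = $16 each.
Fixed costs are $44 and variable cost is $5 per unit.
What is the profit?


Total Revenue = P * Q = 16 * 6 = $96
Total Cost = FC + VC*Q = 44 + 5*6 = $74
Profit = TR - TC = 96 - 74 = $22

$22


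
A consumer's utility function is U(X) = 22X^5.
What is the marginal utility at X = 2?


MU = dU/dX = 22*5*X^(5-1)
MU = 110*X^4
At X = 2:
MU = 110 * 2^4
MU = 110 * 16 = 1760

1760


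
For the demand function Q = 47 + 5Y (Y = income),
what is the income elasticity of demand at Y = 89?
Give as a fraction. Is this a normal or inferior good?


dQ/dY = 5
At Y = 89: Q = 47 + 5*89 = 492
Ey = (dQ/dY)(Y/Q) = 5 * 89 / 492 = 445/492
Since Ey > 0, this is a normal good.

445/492 (normal good)


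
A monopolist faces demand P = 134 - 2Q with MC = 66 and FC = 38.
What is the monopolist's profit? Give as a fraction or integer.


MR = MC: 134 - 4Q = 66
Q* = 17
P* = 134 - 2*17 = 100
Profit = (P* - MC)*Q* - FC
= (100 - 66)*17 - 38
= 34*17 - 38
= 578 - 38 = 540

540


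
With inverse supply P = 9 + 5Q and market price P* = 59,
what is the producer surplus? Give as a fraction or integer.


Minimum supply price (at Q=0): P_min = 9
Quantity supplied at P* = 59:
Q* = (59 - 9)/5 = 10
PS = (1/2) * Q* * (P* - P_min)
PS = (1/2) * 10 * (59 - 9)
PS = (1/2) * 10 * 50 = 250

250


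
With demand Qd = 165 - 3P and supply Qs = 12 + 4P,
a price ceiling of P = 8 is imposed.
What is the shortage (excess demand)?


At P = 8:
Qd = 165 - 3*8 = 141
Qs = 12 + 4*8 = 44
Shortage = Qd - Qs = 141 - 44 = 97

97


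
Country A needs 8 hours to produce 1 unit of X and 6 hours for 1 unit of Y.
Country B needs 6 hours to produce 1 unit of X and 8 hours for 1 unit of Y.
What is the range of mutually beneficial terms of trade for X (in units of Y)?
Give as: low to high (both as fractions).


Opportunity cost of X for Country A = hours_X / hours_Y = 8/6 = 4/3 units of Y
Opportunity cost of X for Country B = hours_X / hours_Y = 6/8 = 3/4 units of Y
Terms of trade must be between the two opportunity costs.
Range: 3/4 to 4/3

3/4 to 4/3


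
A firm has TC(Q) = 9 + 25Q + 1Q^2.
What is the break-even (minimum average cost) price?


AC(Q) = 9/Q + 25 + 1Q
To minimize: dAC/dQ = -9/Q^2 + 1 = 0
Q^2 = 9/1 = 9
Q* = 3
Min AC = 9/3 + 25 + 1*3
Min AC = 3 + 25 + 3 = 31

31


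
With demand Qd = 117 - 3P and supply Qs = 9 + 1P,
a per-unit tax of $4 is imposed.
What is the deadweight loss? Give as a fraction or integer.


Pre-tax equilibrium quantity: Q* = 36
Post-tax equilibrium quantity: Q_tax = 33
Reduction in quantity: Q* - Q_tax = 3
DWL = (1/2) * tax * (Q* - Q_tax)
DWL = (1/2) * 4 * 3 = 6

6


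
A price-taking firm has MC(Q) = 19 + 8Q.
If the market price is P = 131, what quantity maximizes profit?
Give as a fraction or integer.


In perfect competition, profit is maximized where P = MC.
131 = 19 + 8Q
112 = 8Q
Q* = 112/8 = 14

14


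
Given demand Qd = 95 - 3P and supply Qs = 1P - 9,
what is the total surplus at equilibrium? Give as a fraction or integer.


Find equilibrium: 95 - 3P = 1P - 9
95 + 9 = 4P
P* = 104/4 = 26
Q* = 1*26 - 9 = 17
Inverse demand: P = 95/3 - Q/3, so P_max = 95/3
Inverse supply: P = 9 + Q/1, so P_min = 9
CS = (1/2) * 17 * (95/3 - 26) = 289/6
PS = (1/2) * 17 * (26 - 9) = 289/2
TS = CS + PS = 289/6 + 289/2 = 578/3

578/3


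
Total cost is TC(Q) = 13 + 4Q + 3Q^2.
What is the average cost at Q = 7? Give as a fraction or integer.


TC(7) = 13 + 4*7 + 3*7^2
TC(7) = 13 + 28 + 147 = 188
AC = TC/Q = 188/7 = 188/7

188/7


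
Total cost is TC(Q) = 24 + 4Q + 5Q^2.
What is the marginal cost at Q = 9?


MC = dTC/dQ = 4 + 2*5*Q
At Q = 9:
MC = 4 + 10*9
MC = 4 + 90 = 94

94


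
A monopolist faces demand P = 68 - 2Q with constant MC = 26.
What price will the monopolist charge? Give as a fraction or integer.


MR = 68 - 4Q
Set MR = MC: 68 - 4Q = 26
Q* = 21/2
Substitute into demand:
P* = 68 - 2*21/2 = 47

47


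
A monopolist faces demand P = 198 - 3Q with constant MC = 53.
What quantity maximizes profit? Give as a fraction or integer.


TR = P*Q = (198 - 3Q)Q = 198Q - 3Q^2
MR = dTR/dQ = 198 - 6Q
Set MR = MC:
198 - 6Q = 53
145 = 6Q
Q* = 145/6 = 145/6

145/6


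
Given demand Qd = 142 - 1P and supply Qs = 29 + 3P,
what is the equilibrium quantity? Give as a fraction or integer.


First find equilibrium price:
142 - 1P = 29 + 3P
P* = 113/4 = 113/4
Then substitute into demand:
Q* = 142 - 1 * 113/4 = 455/4

455/4


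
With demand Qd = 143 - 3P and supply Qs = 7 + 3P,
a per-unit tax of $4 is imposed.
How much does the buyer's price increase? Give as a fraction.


With a per-unit tax, the buyer's price increase depends on relative slopes.
Supply slope: d = 3, Demand slope: b = 3
Buyer's price increase = d * tax / (b + d)
= 3 * 4 / (3 + 3)
= 12 / 6 = 2

2


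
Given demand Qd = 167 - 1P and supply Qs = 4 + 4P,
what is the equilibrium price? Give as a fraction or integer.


At equilibrium, Qd = Qs.
167 - 1P = 4 + 4P
167 - 4 = 1P + 4P
163 = 5P
P* = 163/5 = 163/5

163/5


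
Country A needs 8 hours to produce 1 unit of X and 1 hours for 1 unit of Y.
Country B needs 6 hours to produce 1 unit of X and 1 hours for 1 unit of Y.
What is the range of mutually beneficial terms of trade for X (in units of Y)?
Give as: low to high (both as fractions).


Opportunity cost of X for Country A = hours_X / hours_Y = 8/1 = 8 units of Y
Opportunity cost of X for Country B = hours_X / hours_Y = 6/1 = 6 units of Y
Terms of trade must be between the two opportunity costs.
Range: 6 to 8

6 to 8


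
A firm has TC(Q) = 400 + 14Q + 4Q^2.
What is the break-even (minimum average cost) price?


AC(Q) = 400/Q + 14 + 4Q
To minimize: dAC/dQ = -400/Q^2 + 4 = 0
Q^2 = 400/4 = 100
Q* = 10
Min AC = 400/10 + 14 + 4*10
Min AC = 40 + 14 + 40 = 94

94


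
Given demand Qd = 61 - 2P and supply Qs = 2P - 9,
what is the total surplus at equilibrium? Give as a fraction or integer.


Find equilibrium: 61 - 2P = 2P - 9
61 + 9 = 4P
P* = 70/4 = 35/2
Q* = 2*35/2 - 9 = 26
Inverse demand: P = 61/2 - Q/2, so P_max = 61/2
Inverse supply: P = 9/2 + Q/2, so P_min = 9/2
CS = (1/2) * 26 * (61/2 - 35/2) = 169
PS = (1/2) * 26 * (35/2 - 9/2) = 169
TS = CS + PS = 169 + 169 = 338

338


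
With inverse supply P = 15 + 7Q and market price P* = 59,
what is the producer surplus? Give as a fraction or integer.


Minimum supply price (at Q=0): P_min = 15
Quantity supplied at P* = 59:
Q* = (59 - 15)/7 = 44/7
PS = (1/2) * Q* * (P* - P_min)
PS = (1/2) * 44/7 * (59 - 15)
PS = (1/2) * 44/7 * 44 = 968/7

968/7


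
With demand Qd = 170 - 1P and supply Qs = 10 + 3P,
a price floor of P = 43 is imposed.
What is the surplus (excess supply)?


At P = 43:
Qd = 170 - 1*43 = 127
Qs = 10 + 3*43 = 139
Surplus = Qs - Qd = 139 - 127 = 12

12


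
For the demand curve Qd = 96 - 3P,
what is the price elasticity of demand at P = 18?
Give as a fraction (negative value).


dQ/dP = -3
At P = 18: Q = 96 - 3*18 = 42
E = (dQ/dP)(P/Q) = (-3)(18/42) = -9/7

-9/7


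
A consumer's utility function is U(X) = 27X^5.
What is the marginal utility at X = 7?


MU = dU/dX = 27*5*X^(5-1)
MU = 135*X^4
At X = 7:
MU = 135 * 7^4
MU = 135 * 2401 = 324135

324135


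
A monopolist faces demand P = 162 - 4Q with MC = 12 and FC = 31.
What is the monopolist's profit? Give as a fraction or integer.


MR = MC: 162 - 8Q = 12
Q* = 75/4
P* = 162 - 4*75/4 = 87
Profit = (P* - MC)*Q* - FC
= (87 - 12)*75/4 - 31
= 75*75/4 - 31
= 5625/4 - 31 = 5501/4

5501/4


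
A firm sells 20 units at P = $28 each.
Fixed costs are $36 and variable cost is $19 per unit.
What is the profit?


Total Revenue = P * Q = 28 * 20 = $560
Total Cost = FC + VC*Q = 36 + 19*20 = $416
Profit = TR - TC = 560 - 416 = $144

$144


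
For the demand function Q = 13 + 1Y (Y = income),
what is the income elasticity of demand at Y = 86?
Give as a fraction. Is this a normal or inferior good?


dQ/dY = 1
At Y = 86: Q = 13 + 1*86 = 99
Ey = (dQ/dY)(Y/Q) = 1 * 86 / 99 = 86/99
Since Ey > 0, this is a normal good.

86/99 (normal good)


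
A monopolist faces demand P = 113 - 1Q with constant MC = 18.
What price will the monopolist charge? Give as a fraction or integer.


MR = 113 - 2Q
Set MR = MC: 113 - 2Q = 18
Q* = 95/2
Substitute into demand:
P* = 113 - 1*95/2 = 131/2

131/2


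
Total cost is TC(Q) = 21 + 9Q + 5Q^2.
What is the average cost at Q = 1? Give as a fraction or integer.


TC(1) = 21 + 9*1 + 5*1^2
TC(1) = 21 + 9 + 5 = 35
AC = TC/Q = 35/1 = 35

35


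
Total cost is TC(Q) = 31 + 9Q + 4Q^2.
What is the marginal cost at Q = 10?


MC = dTC/dQ = 9 + 2*4*Q
At Q = 10:
MC = 9 + 8*10
MC = 9 + 80 = 89

89


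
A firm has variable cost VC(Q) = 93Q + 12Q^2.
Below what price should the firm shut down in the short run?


AVC(Q) = VC(Q)/Q = 93 + 12Q
AVC is increasing in Q, so minimum AVC is at Q -> 0+.
Min AVC = 93
The firm should shut down if P < 93.

93


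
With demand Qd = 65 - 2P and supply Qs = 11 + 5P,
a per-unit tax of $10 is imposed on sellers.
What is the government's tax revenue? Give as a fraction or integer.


With tax on sellers, new supply: Qs' = 11 + 5(P - 10)
= 5P - 39
New equilibrium quantity:
Q_new = 247/7
Tax revenue = tax * Q_new = 10 * 247/7 = 2470/7

2470/7


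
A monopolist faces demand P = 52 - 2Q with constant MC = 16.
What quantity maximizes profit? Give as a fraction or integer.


TR = P*Q = (52 - 2Q)Q = 52Q - 2Q^2
MR = dTR/dQ = 52 - 4Q
Set MR = MC:
52 - 4Q = 16
36 = 4Q
Q* = 36/4 = 9

9


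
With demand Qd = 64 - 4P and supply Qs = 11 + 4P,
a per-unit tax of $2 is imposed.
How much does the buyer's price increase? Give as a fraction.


With a per-unit tax, the buyer's price increase depends on relative slopes.
Supply slope: d = 4, Demand slope: b = 4
Buyer's price increase = d * tax / (b + d)
= 4 * 2 / (4 + 4)
= 8 / 8 = 1

1


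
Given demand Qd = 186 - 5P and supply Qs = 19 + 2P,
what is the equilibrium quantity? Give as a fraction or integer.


First find equilibrium price:
186 - 5P = 19 + 2P
P* = 167/7 = 167/7
Then substitute into demand:
Q* = 186 - 5 * 167/7 = 467/7

467/7


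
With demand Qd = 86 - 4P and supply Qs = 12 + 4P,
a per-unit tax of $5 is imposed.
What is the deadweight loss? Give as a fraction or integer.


Pre-tax equilibrium quantity: Q* = 49
Post-tax equilibrium quantity: Q_tax = 39
Reduction in quantity: Q* - Q_tax = 10
DWL = (1/2) * tax * (Q* - Q_tax)
DWL = (1/2) * 5 * 10 = 25

25


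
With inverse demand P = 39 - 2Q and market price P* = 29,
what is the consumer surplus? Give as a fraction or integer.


Maximum willingness to pay (at Q=0): P_max = 39
Quantity demanded at P* = 29:
Q* = (39 - 29)/2 = 5
CS = (1/2) * Q* * (P_max - P*)
CS = (1/2) * 5 * (39 - 29)
CS = (1/2) * 5 * 10 = 25

25


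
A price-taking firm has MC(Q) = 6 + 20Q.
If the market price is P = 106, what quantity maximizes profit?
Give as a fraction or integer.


In perfect competition, profit is maximized where P = MC.
106 = 6 + 20Q
100 = 20Q
Q* = 100/20 = 5

5


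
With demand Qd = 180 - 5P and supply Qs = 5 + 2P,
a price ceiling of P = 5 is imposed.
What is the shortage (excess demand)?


At P = 5:
Qd = 180 - 5*5 = 155
Qs = 5 + 2*5 = 15
Shortage = Qd - Qs = 155 - 15 = 140

140


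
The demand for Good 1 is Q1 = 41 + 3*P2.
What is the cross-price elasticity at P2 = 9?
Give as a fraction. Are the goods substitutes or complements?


dQ1/dP2 = 3
At P2 = 9: Q1 = 41 + 3*9 = 68
Exy = (dQ1/dP2)(P2/Q1) = 3 * 9 / 68 = 27/68
Since Exy > 0, the goods are substitutes.

27/68 (substitutes)


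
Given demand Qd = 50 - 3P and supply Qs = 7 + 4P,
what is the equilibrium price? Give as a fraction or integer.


At equilibrium, Qd = Qs.
50 - 3P = 7 + 4P
50 - 7 = 3P + 4P
43 = 7P
P* = 43/7 = 43/7

43/7


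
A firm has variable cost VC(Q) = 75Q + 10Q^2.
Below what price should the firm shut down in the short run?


AVC(Q) = VC(Q)/Q = 75 + 10Q
AVC is increasing in Q, so minimum AVC is at Q -> 0+.
Min AVC = 75
The firm should shut down if P < 75.

75


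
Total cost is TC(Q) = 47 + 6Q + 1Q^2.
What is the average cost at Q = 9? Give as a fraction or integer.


TC(9) = 47 + 6*9 + 1*9^2
TC(9) = 47 + 54 + 81 = 182
AC = TC/Q = 182/9 = 182/9

182/9


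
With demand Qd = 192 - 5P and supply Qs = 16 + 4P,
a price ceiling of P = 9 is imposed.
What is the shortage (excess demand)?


At P = 9:
Qd = 192 - 5*9 = 147
Qs = 16 + 4*9 = 52
Shortage = Qd - Qs = 147 - 52 = 95

95


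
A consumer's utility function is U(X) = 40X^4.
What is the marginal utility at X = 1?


MU = dU/dX = 40*4*X^(4-1)
MU = 160*X^3
At X = 1:
MU = 160 * 1^3
MU = 160 * 1 = 160

160


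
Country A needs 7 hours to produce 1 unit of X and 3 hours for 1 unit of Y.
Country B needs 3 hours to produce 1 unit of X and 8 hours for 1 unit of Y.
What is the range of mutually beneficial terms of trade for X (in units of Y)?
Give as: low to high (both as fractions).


Opportunity cost of X for Country A = hours_X / hours_Y = 7/3 = 7/3 units of Y
Opportunity cost of X for Country B = hours_X / hours_Y = 3/8 = 3/8 units of Y
Terms of trade must be between the two opportunity costs.
Range: 3/8 to 7/3

3/8 to 7/3


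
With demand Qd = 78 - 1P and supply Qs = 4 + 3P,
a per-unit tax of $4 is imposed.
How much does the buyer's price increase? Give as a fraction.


With a per-unit tax, the buyer's price increase depends on relative slopes.
Supply slope: d = 3, Demand slope: b = 1
Buyer's price increase = d * tax / (b + d)
= 3 * 4 / (1 + 3)
= 12 / 4 = 3

3


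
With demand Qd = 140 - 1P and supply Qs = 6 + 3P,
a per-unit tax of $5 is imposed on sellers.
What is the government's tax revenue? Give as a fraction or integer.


With tax on sellers, new supply: Qs' = 6 + 3(P - 5)
= 3P - 9
New equilibrium quantity:
Q_new = 411/4
Tax revenue = tax * Q_new = 5 * 411/4 = 2055/4

2055/4


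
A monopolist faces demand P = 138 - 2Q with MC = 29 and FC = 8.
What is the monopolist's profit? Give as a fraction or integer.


MR = MC: 138 - 4Q = 29
Q* = 109/4
P* = 138 - 2*109/4 = 167/2
Profit = (P* - MC)*Q* - FC
= (167/2 - 29)*109/4 - 8
= 109/2*109/4 - 8
= 11881/8 - 8 = 11817/8

11817/8


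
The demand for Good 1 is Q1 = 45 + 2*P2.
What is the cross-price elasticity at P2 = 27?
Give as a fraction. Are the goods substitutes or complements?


dQ1/dP2 = 2
At P2 = 27: Q1 = 45 + 2*27 = 99
Exy = (dQ1/dP2)(P2/Q1) = 2 * 27 / 99 = 6/11
Since Exy > 0, the goods are substitutes.

6/11 (substitutes)


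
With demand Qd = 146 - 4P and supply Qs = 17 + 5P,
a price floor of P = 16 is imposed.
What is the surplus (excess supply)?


At P = 16:
Qd = 146 - 4*16 = 82
Qs = 17 + 5*16 = 97
Surplus = Qs - Qd = 97 - 82 = 15

15


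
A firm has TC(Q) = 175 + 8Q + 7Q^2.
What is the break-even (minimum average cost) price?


AC(Q) = 175/Q + 8 + 7Q
To minimize: dAC/dQ = -175/Q^2 + 7 = 0
Q^2 = 175/7 = 25
Q* = 5
Min AC = 175/5 + 8 + 7*5
Min AC = 35 + 8 + 35 = 78

78


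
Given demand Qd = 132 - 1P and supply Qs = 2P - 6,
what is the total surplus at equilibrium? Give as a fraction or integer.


Find equilibrium: 132 - 1P = 2P - 6
132 + 6 = 3P
P* = 138/3 = 46
Q* = 2*46 - 6 = 86
Inverse demand: P = 132 - Q/1, so P_max = 132
Inverse supply: P = 3 + Q/2, so P_min = 3
CS = (1/2) * 86 * (132 - 46) = 3698
PS = (1/2) * 86 * (46 - 3) = 1849
TS = CS + PS = 3698 + 1849 = 5547

5547


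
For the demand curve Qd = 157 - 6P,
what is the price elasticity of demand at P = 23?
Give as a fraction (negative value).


dQ/dP = -6
At P = 23: Q = 157 - 6*23 = 19
E = (dQ/dP)(P/Q) = (-6)(23/19) = -138/19

-138/19


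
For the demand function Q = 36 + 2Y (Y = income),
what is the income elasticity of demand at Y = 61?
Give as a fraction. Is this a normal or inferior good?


dQ/dY = 2
At Y = 61: Q = 36 + 2*61 = 158
Ey = (dQ/dY)(Y/Q) = 2 * 61 / 158 = 61/79
Since Ey > 0, this is a normal good.

61/79 (normal good)


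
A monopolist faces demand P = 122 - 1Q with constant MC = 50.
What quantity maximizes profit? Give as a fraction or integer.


TR = P*Q = (122 - 1Q)Q = 122Q - 1Q^2
MR = dTR/dQ = 122 - 2Q
Set MR = MC:
122 - 2Q = 50
72 = 2Q
Q* = 72/2 = 36

36


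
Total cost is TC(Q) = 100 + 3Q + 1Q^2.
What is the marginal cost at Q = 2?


MC = dTC/dQ = 3 + 2*1*Q
At Q = 2:
MC = 3 + 2*2
MC = 3 + 4 = 7

7


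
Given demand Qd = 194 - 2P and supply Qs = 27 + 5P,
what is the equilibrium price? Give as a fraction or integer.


At equilibrium, Qd = Qs.
194 - 2P = 27 + 5P
194 - 27 = 2P + 5P
167 = 7P
P* = 167/7 = 167/7

167/7


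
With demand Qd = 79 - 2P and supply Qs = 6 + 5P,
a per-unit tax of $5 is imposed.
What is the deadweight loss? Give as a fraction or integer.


Pre-tax equilibrium quantity: Q* = 407/7
Post-tax equilibrium quantity: Q_tax = 51
Reduction in quantity: Q* - Q_tax = 50/7
DWL = (1/2) * tax * (Q* - Q_tax)
DWL = (1/2) * 5 * 50/7 = 125/7

125/7


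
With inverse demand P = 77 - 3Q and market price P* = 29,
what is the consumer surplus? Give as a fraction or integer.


Maximum willingness to pay (at Q=0): P_max = 77
Quantity demanded at P* = 29:
Q* = (77 - 29)/3 = 16
CS = (1/2) * Q* * (P_max - P*)
CS = (1/2) * 16 * (77 - 29)
CS = (1/2) * 16 * 48 = 384

384


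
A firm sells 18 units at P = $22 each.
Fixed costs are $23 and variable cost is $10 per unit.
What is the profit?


Total Revenue = P * Q = 22 * 18 = $396
Total Cost = FC + VC*Q = 23 + 10*18 = $203
Profit = TR - TC = 396 - 203 = $193

$193


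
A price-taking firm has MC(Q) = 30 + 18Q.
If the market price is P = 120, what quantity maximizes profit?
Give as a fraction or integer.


In perfect competition, profit is maximized where P = MC.
120 = 30 + 18Q
90 = 18Q
Q* = 90/18 = 5

5


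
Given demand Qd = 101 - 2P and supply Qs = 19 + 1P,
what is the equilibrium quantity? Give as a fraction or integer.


First find equilibrium price:
101 - 2P = 19 + 1P
P* = 82/3 = 82/3
Then substitute into demand:
Q* = 101 - 2 * 82/3 = 139/3

139/3


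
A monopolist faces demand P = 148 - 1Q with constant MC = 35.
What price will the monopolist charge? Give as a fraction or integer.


MR = 148 - 2Q
Set MR = MC: 148 - 2Q = 35
Q* = 113/2
Substitute into demand:
P* = 148 - 1*113/2 = 183/2

183/2


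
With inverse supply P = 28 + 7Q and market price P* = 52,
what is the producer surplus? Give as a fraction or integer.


Minimum supply price (at Q=0): P_min = 28
Quantity supplied at P* = 52:
Q* = (52 - 28)/7 = 24/7
PS = (1/2) * Q* * (P* - P_min)
PS = (1/2) * 24/7 * (52 - 28)
PS = (1/2) * 24/7 * 24 = 288/7

288/7


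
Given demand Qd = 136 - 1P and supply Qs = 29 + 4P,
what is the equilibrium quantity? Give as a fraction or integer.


First find equilibrium price:
136 - 1P = 29 + 4P
P* = 107/5 = 107/5
Then substitute into demand:
Q* = 136 - 1 * 107/5 = 573/5

573/5


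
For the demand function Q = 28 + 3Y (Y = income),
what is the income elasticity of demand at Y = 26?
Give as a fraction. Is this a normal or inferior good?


dQ/dY = 3
At Y = 26: Q = 28 + 3*26 = 106
Ey = (dQ/dY)(Y/Q) = 3 * 26 / 106 = 39/53
Since Ey > 0, this is a normal good.

39/53 (normal good)


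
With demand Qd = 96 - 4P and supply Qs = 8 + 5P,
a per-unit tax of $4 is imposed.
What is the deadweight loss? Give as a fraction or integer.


Pre-tax equilibrium quantity: Q* = 512/9
Post-tax equilibrium quantity: Q_tax = 48
Reduction in quantity: Q* - Q_tax = 80/9
DWL = (1/2) * tax * (Q* - Q_tax)
DWL = (1/2) * 4 * 80/9 = 160/9

160/9


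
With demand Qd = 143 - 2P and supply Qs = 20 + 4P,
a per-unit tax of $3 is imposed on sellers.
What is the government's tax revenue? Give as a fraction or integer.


With tax on sellers, new supply: Qs' = 20 + 4(P - 3)
= 8 + 4P
New equilibrium quantity:
Q_new = 98
Tax revenue = tax * Q_new = 3 * 98 = 294

294


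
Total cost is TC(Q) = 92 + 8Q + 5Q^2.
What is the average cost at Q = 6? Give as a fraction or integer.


TC(6) = 92 + 8*6 + 5*6^2
TC(6) = 92 + 48 + 180 = 320
AC = TC/Q = 320/6 = 160/3

160/3


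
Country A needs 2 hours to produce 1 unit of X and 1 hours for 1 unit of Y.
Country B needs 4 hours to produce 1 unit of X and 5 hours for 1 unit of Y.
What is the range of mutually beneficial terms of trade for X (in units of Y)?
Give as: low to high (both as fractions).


Opportunity cost of X for Country A = hours_X / hours_Y = 2/1 = 2 units of Y
Opportunity cost of X for Country B = hours_X / hours_Y = 4/5 = 4/5 units of Y
Terms of trade must be between the two opportunity costs.
Range: 4/5 to 2

4/5 to 2


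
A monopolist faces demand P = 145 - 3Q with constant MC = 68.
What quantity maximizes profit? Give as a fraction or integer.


TR = P*Q = (145 - 3Q)Q = 145Q - 3Q^2
MR = dTR/dQ = 145 - 6Q
Set MR = MC:
145 - 6Q = 68
77 = 6Q
Q* = 77/6 = 77/6

77/6
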